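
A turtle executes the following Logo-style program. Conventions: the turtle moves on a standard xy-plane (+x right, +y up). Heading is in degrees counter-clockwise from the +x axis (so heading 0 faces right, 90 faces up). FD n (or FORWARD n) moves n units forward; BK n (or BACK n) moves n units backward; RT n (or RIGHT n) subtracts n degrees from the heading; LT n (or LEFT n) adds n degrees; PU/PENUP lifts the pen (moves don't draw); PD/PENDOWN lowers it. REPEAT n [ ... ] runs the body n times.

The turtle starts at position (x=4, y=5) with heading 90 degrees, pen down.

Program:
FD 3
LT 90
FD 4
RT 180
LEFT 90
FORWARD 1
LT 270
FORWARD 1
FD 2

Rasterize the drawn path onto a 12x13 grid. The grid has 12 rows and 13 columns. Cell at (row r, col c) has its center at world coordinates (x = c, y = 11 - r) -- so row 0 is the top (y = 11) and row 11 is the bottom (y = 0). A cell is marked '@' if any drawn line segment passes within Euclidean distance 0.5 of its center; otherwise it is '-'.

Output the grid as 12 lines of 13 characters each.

Answer: -------------
-------------
@@@@---------
@@@@@--------
----@--------
----@--------
----@--------
-------------
-------------
-------------
-------------
-------------

Derivation:
Segment 0: (4,5) -> (4,8)
Segment 1: (4,8) -> (0,8)
Segment 2: (0,8) -> (0,9)
Segment 3: (0,9) -> (1,9)
Segment 4: (1,9) -> (3,9)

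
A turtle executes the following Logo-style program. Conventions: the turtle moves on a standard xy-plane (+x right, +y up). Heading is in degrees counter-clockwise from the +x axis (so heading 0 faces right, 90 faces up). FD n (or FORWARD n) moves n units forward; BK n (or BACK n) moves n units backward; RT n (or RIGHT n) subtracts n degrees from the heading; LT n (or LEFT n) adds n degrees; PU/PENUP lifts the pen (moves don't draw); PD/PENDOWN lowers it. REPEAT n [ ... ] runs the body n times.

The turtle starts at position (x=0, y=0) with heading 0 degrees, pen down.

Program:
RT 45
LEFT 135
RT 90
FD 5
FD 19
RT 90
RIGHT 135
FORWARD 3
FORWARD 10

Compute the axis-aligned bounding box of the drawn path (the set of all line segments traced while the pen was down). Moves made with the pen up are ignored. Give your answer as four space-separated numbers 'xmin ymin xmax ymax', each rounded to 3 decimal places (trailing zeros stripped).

Answer: 0 0 24 9.192

Derivation:
Executing turtle program step by step:
Start: pos=(0,0), heading=0, pen down
RT 45: heading 0 -> 315
LT 135: heading 315 -> 90
RT 90: heading 90 -> 0
FD 5: (0,0) -> (5,0) [heading=0, draw]
FD 19: (5,0) -> (24,0) [heading=0, draw]
RT 90: heading 0 -> 270
RT 135: heading 270 -> 135
FD 3: (24,0) -> (21.879,2.121) [heading=135, draw]
FD 10: (21.879,2.121) -> (14.808,9.192) [heading=135, draw]
Final: pos=(14.808,9.192), heading=135, 4 segment(s) drawn

Segment endpoints: x in {0, 5, 14.808, 21.879, 24}, y in {0, 2.121, 9.192}
xmin=0, ymin=0, xmax=24, ymax=9.192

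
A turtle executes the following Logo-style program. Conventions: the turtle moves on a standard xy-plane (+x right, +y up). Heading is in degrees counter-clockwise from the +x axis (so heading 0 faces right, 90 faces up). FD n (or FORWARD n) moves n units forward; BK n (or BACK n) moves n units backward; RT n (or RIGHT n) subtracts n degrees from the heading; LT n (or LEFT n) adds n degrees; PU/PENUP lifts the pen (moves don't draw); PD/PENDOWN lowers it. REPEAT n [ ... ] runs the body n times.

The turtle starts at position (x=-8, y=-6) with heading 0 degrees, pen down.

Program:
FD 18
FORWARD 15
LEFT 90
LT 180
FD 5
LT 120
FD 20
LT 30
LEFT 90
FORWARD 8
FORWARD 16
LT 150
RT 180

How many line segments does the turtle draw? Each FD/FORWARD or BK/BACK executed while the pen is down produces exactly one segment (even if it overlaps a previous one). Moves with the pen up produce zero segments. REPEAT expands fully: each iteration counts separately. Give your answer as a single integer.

Answer: 6

Derivation:
Executing turtle program step by step:
Start: pos=(-8,-6), heading=0, pen down
FD 18: (-8,-6) -> (10,-6) [heading=0, draw]
FD 15: (10,-6) -> (25,-6) [heading=0, draw]
LT 90: heading 0 -> 90
LT 180: heading 90 -> 270
FD 5: (25,-6) -> (25,-11) [heading=270, draw]
LT 120: heading 270 -> 30
FD 20: (25,-11) -> (42.321,-1) [heading=30, draw]
LT 30: heading 30 -> 60
LT 90: heading 60 -> 150
FD 8: (42.321,-1) -> (35.392,3) [heading=150, draw]
FD 16: (35.392,3) -> (21.536,11) [heading=150, draw]
LT 150: heading 150 -> 300
RT 180: heading 300 -> 120
Final: pos=(21.536,11), heading=120, 6 segment(s) drawn
Segments drawn: 6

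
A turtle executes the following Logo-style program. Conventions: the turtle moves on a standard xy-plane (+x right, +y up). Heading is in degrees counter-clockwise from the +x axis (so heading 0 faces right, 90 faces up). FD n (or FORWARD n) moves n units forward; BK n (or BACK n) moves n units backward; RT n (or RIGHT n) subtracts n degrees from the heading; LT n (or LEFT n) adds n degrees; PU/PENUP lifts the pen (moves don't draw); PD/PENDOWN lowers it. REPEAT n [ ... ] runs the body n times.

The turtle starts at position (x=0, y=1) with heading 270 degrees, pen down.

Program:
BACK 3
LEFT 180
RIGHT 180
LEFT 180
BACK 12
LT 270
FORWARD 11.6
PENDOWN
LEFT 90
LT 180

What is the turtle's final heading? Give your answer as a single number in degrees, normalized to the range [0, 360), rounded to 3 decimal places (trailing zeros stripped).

Executing turtle program step by step:
Start: pos=(0,1), heading=270, pen down
BK 3: (0,1) -> (0,4) [heading=270, draw]
LT 180: heading 270 -> 90
RT 180: heading 90 -> 270
LT 180: heading 270 -> 90
BK 12: (0,4) -> (0,-8) [heading=90, draw]
LT 270: heading 90 -> 0
FD 11.6: (0,-8) -> (11.6,-8) [heading=0, draw]
PD: pen down
LT 90: heading 0 -> 90
LT 180: heading 90 -> 270
Final: pos=(11.6,-8), heading=270, 3 segment(s) drawn

Answer: 270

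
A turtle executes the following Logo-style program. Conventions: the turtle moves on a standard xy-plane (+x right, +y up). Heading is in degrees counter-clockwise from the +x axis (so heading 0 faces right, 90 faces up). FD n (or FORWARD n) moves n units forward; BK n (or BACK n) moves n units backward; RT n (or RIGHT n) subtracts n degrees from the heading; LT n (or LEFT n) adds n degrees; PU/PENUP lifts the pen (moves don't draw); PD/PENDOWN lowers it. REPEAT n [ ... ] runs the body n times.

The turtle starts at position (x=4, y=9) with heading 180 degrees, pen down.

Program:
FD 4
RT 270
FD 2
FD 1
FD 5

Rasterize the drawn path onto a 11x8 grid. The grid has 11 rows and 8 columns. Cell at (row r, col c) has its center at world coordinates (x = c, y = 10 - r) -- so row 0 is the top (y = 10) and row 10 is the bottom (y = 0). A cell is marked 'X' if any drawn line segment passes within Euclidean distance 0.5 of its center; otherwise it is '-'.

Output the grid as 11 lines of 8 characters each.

Answer: --------
XXXXX---
X-------
X-------
X-------
X-------
X-------
X-------
X-------
X-------
--------

Derivation:
Segment 0: (4,9) -> (0,9)
Segment 1: (0,9) -> (0,7)
Segment 2: (0,7) -> (0,6)
Segment 3: (0,6) -> (0,1)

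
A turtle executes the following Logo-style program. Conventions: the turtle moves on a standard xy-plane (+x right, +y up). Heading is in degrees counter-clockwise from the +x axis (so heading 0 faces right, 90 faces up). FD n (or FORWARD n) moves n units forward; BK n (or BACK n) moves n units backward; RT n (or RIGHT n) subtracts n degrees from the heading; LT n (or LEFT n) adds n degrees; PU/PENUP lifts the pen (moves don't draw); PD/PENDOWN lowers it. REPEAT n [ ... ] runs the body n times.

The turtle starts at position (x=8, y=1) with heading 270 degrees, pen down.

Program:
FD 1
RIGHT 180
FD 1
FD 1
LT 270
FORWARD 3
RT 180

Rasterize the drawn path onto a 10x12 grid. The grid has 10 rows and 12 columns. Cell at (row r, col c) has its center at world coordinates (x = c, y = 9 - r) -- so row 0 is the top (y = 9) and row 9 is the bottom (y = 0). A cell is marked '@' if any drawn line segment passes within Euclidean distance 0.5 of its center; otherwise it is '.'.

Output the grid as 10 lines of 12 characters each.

Segment 0: (8,1) -> (8,0)
Segment 1: (8,0) -> (8,1)
Segment 2: (8,1) -> (8,2)
Segment 3: (8,2) -> (11,2)

Answer: ............
............
............
............
............
............
............
........@@@@
........@...
........@...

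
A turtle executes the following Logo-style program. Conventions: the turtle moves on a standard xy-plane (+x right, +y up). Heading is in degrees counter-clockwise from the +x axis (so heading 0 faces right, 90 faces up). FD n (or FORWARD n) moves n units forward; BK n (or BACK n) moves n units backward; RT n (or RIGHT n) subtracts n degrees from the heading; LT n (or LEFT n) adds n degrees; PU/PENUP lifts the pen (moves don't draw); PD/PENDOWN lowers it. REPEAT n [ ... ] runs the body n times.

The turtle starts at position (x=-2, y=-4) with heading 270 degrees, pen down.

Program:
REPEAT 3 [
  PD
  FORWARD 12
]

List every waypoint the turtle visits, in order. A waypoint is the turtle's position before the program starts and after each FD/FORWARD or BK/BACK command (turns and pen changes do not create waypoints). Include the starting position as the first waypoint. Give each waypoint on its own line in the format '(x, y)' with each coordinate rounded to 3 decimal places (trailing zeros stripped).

Answer: (-2, -4)
(-2, -16)
(-2, -28)
(-2, -40)

Derivation:
Executing turtle program step by step:
Start: pos=(-2,-4), heading=270, pen down
REPEAT 3 [
  -- iteration 1/3 --
  PD: pen down
  FD 12: (-2,-4) -> (-2,-16) [heading=270, draw]
  -- iteration 2/3 --
  PD: pen down
  FD 12: (-2,-16) -> (-2,-28) [heading=270, draw]
  -- iteration 3/3 --
  PD: pen down
  FD 12: (-2,-28) -> (-2,-40) [heading=270, draw]
]
Final: pos=(-2,-40), heading=270, 3 segment(s) drawn
Waypoints (4 total):
(-2, -4)
(-2, -16)
(-2, -28)
(-2, -40)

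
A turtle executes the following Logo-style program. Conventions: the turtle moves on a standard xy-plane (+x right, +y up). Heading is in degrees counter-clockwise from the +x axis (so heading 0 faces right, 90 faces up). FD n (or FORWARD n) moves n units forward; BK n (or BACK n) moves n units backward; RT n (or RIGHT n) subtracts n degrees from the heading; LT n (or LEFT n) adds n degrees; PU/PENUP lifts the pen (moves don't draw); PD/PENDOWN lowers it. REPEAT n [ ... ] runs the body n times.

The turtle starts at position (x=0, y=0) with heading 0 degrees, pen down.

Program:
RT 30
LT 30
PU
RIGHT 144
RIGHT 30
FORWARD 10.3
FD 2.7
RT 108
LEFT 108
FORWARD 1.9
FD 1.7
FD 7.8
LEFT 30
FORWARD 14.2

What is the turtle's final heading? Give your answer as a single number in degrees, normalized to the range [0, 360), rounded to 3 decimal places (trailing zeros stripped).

Executing turtle program step by step:
Start: pos=(0,0), heading=0, pen down
RT 30: heading 0 -> 330
LT 30: heading 330 -> 0
PU: pen up
RT 144: heading 0 -> 216
RT 30: heading 216 -> 186
FD 10.3: (0,0) -> (-10.244,-1.077) [heading=186, move]
FD 2.7: (-10.244,-1.077) -> (-12.929,-1.359) [heading=186, move]
RT 108: heading 186 -> 78
LT 108: heading 78 -> 186
FD 1.9: (-12.929,-1.359) -> (-14.818,-1.557) [heading=186, move]
FD 1.7: (-14.818,-1.557) -> (-16.509,-1.735) [heading=186, move]
FD 7.8: (-16.509,-1.735) -> (-24.266,-2.55) [heading=186, move]
LT 30: heading 186 -> 216
FD 14.2: (-24.266,-2.55) -> (-35.754,-10.897) [heading=216, move]
Final: pos=(-35.754,-10.897), heading=216, 0 segment(s) drawn

Answer: 216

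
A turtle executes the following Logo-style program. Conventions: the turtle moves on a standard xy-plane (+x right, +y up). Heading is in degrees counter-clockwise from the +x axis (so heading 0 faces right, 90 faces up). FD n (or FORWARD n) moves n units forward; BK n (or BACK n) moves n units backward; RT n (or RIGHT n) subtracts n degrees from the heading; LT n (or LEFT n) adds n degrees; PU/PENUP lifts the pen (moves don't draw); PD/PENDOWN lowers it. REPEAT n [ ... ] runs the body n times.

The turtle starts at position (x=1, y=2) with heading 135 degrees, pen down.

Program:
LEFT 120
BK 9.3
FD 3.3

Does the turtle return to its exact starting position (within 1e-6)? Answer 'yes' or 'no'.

Executing turtle program step by step:
Start: pos=(1,2), heading=135, pen down
LT 120: heading 135 -> 255
BK 9.3: (1,2) -> (3.407,10.983) [heading=255, draw]
FD 3.3: (3.407,10.983) -> (2.553,7.796) [heading=255, draw]
Final: pos=(2.553,7.796), heading=255, 2 segment(s) drawn

Start position: (1, 2)
Final position: (2.553, 7.796)
Distance = 6; >= 1e-6 -> NOT closed

Answer: no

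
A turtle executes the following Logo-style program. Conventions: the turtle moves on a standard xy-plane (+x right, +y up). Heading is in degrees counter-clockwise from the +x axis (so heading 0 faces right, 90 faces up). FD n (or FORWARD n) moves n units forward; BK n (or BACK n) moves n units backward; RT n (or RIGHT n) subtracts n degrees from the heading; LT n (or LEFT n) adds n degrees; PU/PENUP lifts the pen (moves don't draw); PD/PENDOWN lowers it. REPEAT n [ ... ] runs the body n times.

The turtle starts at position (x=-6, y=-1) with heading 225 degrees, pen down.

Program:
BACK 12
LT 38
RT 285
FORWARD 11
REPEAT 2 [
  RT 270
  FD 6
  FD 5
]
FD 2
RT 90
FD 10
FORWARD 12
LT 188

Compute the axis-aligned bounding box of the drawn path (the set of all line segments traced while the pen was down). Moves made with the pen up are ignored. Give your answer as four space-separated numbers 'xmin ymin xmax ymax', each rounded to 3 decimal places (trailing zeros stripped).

Executing turtle program step by step:
Start: pos=(-6,-1), heading=225, pen down
BK 12: (-6,-1) -> (2.485,7.485) [heading=225, draw]
LT 38: heading 225 -> 263
RT 285: heading 263 -> 338
FD 11: (2.485,7.485) -> (12.684,3.365) [heading=338, draw]
REPEAT 2 [
  -- iteration 1/2 --
  RT 270: heading 338 -> 68
  FD 6: (12.684,3.365) -> (14.932,8.928) [heading=68, draw]
  FD 5: (14.932,8.928) -> (16.805,13.564) [heading=68, draw]
  -- iteration 2/2 --
  RT 270: heading 68 -> 158
  FD 6: (16.805,13.564) -> (11.242,15.811) [heading=158, draw]
  FD 5: (11.242,15.811) -> (6.606,17.684) [heading=158, draw]
]
FD 2: (6.606,17.684) -> (4.752,18.434) [heading=158, draw]
RT 90: heading 158 -> 68
FD 10: (4.752,18.434) -> (8.498,27.705) [heading=68, draw]
FD 12: (8.498,27.705) -> (12.993,38.832) [heading=68, draw]
LT 188: heading 68 -> 256
Final: pos=(12.993,38.832), heading=256, 9 segment(s) drawn

Segment endpoints: x in {-6, 2.485, 4.752, 6.606, 8.498, 11.242, 12.684, 12.993, 14.932, 16.805}, y in {-1, 3.365, 7.485, 8.928, 13.564, 15.811, 17.684, 18.434, 27.705, 38.832}
xmin=-6, ymin=-1, xmax=16.805, ymax=38.832

Answer: -6 -1 16.805 38.832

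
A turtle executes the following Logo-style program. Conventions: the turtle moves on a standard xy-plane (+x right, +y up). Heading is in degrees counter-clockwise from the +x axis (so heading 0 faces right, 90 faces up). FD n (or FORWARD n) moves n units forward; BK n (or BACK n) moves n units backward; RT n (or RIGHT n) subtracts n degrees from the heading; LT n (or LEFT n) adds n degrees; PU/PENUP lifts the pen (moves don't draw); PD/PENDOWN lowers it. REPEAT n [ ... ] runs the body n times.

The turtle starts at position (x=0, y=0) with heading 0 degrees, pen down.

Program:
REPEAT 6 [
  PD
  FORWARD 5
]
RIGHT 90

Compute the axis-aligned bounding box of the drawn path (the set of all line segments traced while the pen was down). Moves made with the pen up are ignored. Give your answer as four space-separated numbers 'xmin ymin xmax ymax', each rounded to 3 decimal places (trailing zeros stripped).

Answer: 0 0 30 0

Derivation:
Executing turtle program step by step:
Start: pos=(0,0), heading=0, pen down
REPEAT 6 [
  -- iteration 1/6 --
  PD: pen down
  FD 5: (0,0) -> (5,0) [heading=0, draw]
  -- iteration 2/6 --
  PD: pen down
  FD 5: (5,0) -> (10,0) [heading=0, draw]
  -- iteration 3/6 --
  PD: pen down
  FD 5: (10,0) -> (15,0) [heading=0, draw]
  -- iteration 4/6 --
  PD: pen down
  FD 5: (15,0) -> (20,0) [heading=0, draw]
  -- iteration 5/6 --
  PD: pen down
  FD 5: (20,0) -> (25,0) [heading=0, draw]
  -- iteration 6/6 --
  PD: pen down
  FD 5: (25,0) -> (30,0) [heading=0, draw]
]
RT 90: heading 0 -> 270
Final: pos=(30,0), heading=270, 6 segment(s) drawn

Segment endpoints: x in {0, 5, 10, 15, 20, 25, 30}, y in {0}
xmin=0, ymin=0, xmax=30, ymax=0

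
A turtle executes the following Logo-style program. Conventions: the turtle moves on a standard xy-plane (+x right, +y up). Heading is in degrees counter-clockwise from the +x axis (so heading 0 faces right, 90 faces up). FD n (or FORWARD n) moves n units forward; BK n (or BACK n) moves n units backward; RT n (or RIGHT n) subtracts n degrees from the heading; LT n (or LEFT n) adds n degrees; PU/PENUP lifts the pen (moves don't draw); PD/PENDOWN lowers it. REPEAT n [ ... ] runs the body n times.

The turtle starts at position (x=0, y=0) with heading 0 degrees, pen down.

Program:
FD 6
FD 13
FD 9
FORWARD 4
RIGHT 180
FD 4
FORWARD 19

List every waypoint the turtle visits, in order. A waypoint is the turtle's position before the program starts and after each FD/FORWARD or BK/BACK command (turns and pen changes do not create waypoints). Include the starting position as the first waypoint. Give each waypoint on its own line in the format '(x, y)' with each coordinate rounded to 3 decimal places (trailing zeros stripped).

Executing turtle program step by step:
Start: pos=(0,0), heading=0, pen down
FD 6: (0,0) -> (6,0) [heading=0, draw]
FD 13: (6,0) -> (19,0) [heading=0, draw]
FD 9: (19,0) -> (28,0) [heading=0, draw]
FD 4: (28,0) -> (32,0) [heading=0, draw]
RT 180: heading 0 -> 180
FD 4: (32,0) -> (28,0) [heading=180, draw]
FD 19: (28,0) -> (9,0) [heading=180, draw]
Final: pos=(9,0), heading=180, 6 segment(s) drawn
Waypoints (7 total):
(0, 0)
(6, 0)
(19, 0)
(28, 0)
(32, 0)
(28, 0)
(9, 0)

Answer: (0, 0)
(6, 0)
(19, 0)
(28, 0)
(32, 0)
(28, 0)
(9, 0)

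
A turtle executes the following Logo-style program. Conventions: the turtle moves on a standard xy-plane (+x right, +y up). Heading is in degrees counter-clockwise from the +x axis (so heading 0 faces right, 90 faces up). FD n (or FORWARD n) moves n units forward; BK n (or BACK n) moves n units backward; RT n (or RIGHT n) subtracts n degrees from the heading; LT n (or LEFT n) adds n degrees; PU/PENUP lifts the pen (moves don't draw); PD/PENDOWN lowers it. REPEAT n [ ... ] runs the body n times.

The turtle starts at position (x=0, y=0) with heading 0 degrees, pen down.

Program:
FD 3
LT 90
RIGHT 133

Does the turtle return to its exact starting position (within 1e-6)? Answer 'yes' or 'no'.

Executing turtle program step by step:
Start: pos=(0,0), heading=0, pen down
FD 3: (0,0) -> (3,0) [heading=0, draw]
LT 90: heading 0 -> 90
RT 133: heading 90 -> 317
Final: pos=(3,0), heading=317, 1 segment(s) drawn

Start position: (0, 0)
Final position: (3, 0)
Distance = 3; >= 1e-6 -> NOT closed

Answer: no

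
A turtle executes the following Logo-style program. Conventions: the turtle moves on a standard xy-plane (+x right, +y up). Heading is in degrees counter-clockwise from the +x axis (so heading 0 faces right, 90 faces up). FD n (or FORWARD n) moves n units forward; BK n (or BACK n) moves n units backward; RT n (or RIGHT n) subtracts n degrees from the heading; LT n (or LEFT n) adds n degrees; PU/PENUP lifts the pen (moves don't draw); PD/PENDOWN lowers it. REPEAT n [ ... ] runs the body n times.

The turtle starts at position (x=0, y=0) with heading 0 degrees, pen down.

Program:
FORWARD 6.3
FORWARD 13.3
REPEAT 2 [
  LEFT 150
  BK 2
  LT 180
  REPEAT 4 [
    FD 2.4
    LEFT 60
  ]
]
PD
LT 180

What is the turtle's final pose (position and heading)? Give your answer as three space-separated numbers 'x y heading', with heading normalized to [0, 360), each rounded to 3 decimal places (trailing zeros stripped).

Answer: 21.411 -1.557 240

Derivation:
Executing turtle program step by step:
Start: pos=(0,0), heading=0, pen down
FD 6.3: (0,0) -> (6.3,0) [heading=0, draw]
FD 13.3: (6.3,0) -> (19.6,0) [heading=0, draw]
REPEAT 2 [
  -- iteration 1/2 --
  LT 150: heading 0 -> 150
  BK 2: (19.6,0) -> (21.332,-1) [heading=150, draw]
  LT 180: heading 150 -> 330
  REPEAT 4 [
    -- iteration 1/4 --
    FD 2.4: (21.332,-1) -> (23.411,-2.2) [heading=330, draw]
    LT 60: heading 330 -> 30
    -- iteration 2/4 --
    FD 2.4: (23.411,-2.2) -> (25.489,-1) [heading=30, draw]
    LT 60: heading 30 -> 90
    -- iteration 3/4 --
    FD 2.4: (25.489,-1) -> (25.489,1.4) [heading=90, draw]
    LT 60: heading 90 -> 150
    -- iteration 4/4 --
    FD 2.4: (25.489,1.4) -> (23.411,2.6) [heading=150, draw]
    LT 60: heading 150 -> 210
  ]
  -- iteration 2/2 --
  LT 150: heading 210 -> 0
  BK 2: (23.411,2.6) -> (21.411,2.6) [heading=0, draw]
  LT 180: heading 0 -> 180
  REPEAT 4 [
    -- iteration 1/4 --
    FD 2.4: (21.411,2.6) -> (19.011,2.6) [heading=180, draw]
    LT 60: heading 180 -> 240
    -- iteration 2/4 --
    FD 2.4: (19.011,2.6) -> (17.811,0.522) [heading=240, draw]
    LT 60: heading 240 -> 300
    -- iteration 3/4 --
    FD 2.4: (17.811,0.522) -> (19.011,-1.557) [heading=300, draw]
    LT 60: heading 300 -> 0
    -- iteration 4/4 --
    FD 2.4: (19.011,-1.557) -> (21.411,-1.557) [heading=0, draw]
    LT 60: heading 0 -> 60
  ]
]
PD: pen down
LT 180: heading 60 -> 240
Final: pos=(21.411,-1.557), heading=240, 12 segment(s) drawn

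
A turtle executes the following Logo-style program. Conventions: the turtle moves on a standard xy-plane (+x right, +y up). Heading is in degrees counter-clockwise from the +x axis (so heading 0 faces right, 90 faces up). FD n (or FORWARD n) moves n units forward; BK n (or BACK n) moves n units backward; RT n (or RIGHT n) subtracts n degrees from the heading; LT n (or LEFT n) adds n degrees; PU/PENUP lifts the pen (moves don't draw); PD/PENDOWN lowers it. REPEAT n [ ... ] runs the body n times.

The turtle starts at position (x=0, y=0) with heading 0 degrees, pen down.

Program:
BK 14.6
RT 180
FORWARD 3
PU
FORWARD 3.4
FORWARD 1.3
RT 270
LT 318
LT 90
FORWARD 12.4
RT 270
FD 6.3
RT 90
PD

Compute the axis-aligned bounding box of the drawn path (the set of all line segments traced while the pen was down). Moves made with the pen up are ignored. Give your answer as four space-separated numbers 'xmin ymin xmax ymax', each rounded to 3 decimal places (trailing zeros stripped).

Executing turtle program step by step:
Start: pos=(0,0), heading=0, pen down
BK 14.6: (0,0) -> (-14.6,0) [heading=0, draw]
RT 180: heading 0 -> 180
FD 3: (-14.6,0) -> (-17.6,0) [heading=180, draw]
PU: pen up
FD 3.4: (-17.6,0) -> (-21,0) [heading=180, move]
FD 1.3: (-21,0) -> (-22.3,0) [heading=180, move]
RT 270: heading 180 -> 270
LT 318: heading 270 -> 228
LT 90: heading 228 -> 318
FD 12.4: (-22.3,0) -> (-13.085,-8.297) [heading=318, move]
RT 270: heading 318 -> 48
FD 6.3: (-13.085,-8.297) -> (-8.869,-3.615) [heading=48, move]
RT 90: heading 48 -> 318
PD: pen down
Final: pos=(-8.869,-3.615), heading=318, 2 segment(s) drawn

Segment endpoints: x in {-17.6, -14.6, 0}, y in {0, 0}
xmin=-17.6, ymin=0, xmax=0, ymax=0

Answer: -17.6 0 0 0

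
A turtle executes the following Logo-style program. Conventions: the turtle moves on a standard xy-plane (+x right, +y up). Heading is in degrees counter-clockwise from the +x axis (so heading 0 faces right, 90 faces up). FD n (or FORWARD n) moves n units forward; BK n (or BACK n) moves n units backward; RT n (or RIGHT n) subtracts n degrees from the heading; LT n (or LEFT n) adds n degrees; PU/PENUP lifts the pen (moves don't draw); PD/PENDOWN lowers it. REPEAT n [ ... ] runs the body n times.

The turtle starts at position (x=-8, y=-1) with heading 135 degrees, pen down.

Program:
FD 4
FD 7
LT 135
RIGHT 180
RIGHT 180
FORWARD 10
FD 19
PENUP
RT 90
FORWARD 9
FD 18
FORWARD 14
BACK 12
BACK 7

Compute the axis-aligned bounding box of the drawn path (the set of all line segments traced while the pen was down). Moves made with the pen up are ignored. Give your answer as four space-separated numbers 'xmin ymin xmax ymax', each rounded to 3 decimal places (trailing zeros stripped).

Executing turtle program step by step:
Start: pos=(-8,-1), heading=135, pen down
FD 4: (-8,-1) -> (-10.828,1.828) [heading=135, draw]
FD 7: (-10.828,1.828) -> (-15.778,6.778) [heading=135, draw]
LT 135: heading 135 -> 270
RT 180: heading 270 -> 90
RT 180: heading 90 -> 270
FD 10: (-15.778,6.778) -> (-15.778,-3.222) [heading=270, draw]
FD 19: (-15.778,-3.222) -> (-15.778,-22.222) [heading=270, draw]
PU: pen up
RT 90: heading 270 -> 180
FD 9: (-15.778,-22.222) -> (-24.778,-22.222) [heading=180, move]
FD 18: (-24.778,-22.222) -> (-42.778,-22.222) [heading=180, move]
FD 14: (-42.778,-22.222) -> (-56.778,-22.222) [heading=180, move]
BK 12: (-56.778,-22.222) -> (-44.778,-22.222) [heading=180, move]
BK 7: (-44.778,-22.222) -> (-37.778,-22.222) [heading=180, move]
Final: pos=(-37.778,-22.222), heading=180, 4 segment(s) drawn

Segment endpoints: x in {-15.778, -15.778, -10.828, -8}, y in {-22.222, -3.222, -1, 1.828, 6.778}
xmin=-15.778, ymin=-22.222, xmax=-8, ymax=6.778

Answer: -15.778 -22.222 -8 6.778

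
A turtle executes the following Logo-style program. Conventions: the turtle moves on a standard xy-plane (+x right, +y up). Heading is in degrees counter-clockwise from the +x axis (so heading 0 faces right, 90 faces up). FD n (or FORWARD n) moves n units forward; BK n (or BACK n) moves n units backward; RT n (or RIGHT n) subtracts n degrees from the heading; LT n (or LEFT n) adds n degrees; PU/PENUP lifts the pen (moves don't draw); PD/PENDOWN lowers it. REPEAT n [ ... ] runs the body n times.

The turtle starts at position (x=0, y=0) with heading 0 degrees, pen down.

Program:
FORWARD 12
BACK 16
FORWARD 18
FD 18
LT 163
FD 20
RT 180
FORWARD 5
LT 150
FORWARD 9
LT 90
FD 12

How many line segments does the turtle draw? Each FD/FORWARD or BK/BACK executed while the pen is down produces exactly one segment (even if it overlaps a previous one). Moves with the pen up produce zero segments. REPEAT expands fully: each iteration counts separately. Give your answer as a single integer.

Executing turtle program step by step:
Start: pos=(0,0), heading=0, pen down
FD 12: (0,0) -> (12,0) [heading=0, draw]
BK 16: (12,0) -> (-4,0) [heading=0, draw]
FD 18: (-4,0) -> (14,0) [heading=0, draw]
FD 18: (14,0) -> (32,0) [heading=0, draw]
LT 163: heading 0 -> 163
FD 20: (32,0) -> (12.874,5.847) [heading=163, draw]
RT 180: heading 163 -> 343
FD 5: (12.874,5.847) -> (17.655,4.386) [heading=343, draw]
LT 150: heading 343 -> 133
FD 9: (17.655,4.386) -> (11.517,10.968) [heading=133, draw]
LT 90: heading 133 -> 223
FD 12: (11.517,10.968) -> (2.741,2.784) [heading=223, draw]
Final: pos=(2.741,2.784), heading=223, 8 segment(s) drawn
Segments drawn: 8

Answer: 8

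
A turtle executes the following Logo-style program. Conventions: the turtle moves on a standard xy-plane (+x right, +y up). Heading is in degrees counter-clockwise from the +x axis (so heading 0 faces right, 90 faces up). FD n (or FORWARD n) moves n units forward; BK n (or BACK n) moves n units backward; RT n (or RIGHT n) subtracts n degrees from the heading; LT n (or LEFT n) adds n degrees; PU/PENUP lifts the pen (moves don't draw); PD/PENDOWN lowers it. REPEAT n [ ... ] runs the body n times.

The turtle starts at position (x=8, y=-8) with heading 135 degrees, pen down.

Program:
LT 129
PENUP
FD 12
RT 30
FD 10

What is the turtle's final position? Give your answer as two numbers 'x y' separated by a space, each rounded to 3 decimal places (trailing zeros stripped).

Answer: 0.868 -28.024

Derivation:
Executing turtle program step by step:
Start: pos=(8,-8), heading=135, pen down
LT 129: heading 135 -> 264
PU: pen up
FD 12: (8,-8) -> (6.746,-19.934) [heading=264, move]
RT 30: heading 264 -> 234
FD 10: (6.746,-19.934) -> (0.868,-28.024) [heading=234, move]
Final: pos=(0.868,-28.024), heading=234, 0 segment(s) drawn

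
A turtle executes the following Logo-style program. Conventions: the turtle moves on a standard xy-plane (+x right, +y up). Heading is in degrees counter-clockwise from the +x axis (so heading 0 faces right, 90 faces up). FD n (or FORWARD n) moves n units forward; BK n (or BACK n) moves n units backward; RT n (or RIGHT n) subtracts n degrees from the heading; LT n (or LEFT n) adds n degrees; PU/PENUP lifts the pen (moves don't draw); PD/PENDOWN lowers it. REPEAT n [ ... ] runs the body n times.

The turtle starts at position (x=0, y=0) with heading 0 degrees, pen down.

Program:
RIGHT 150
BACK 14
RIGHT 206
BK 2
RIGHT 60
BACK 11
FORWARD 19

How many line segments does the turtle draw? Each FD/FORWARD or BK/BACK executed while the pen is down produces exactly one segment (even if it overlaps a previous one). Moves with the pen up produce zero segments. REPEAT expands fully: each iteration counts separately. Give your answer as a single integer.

Executing turtle program step by step:
Start: pos=(0,0), heading=0, pen down
RT 150: heading 0 -> 210
BK 14: (0,0) -> (12.124,7) [heading=210, draw]
RT 206: heading 210 -> 4
BK 2: (12.124,7) -> (10.129,6.86) [heading=4, draw]
RT 60: heading 4 -> 304
BK 11: (10.129,6.86) -> (3.978,15.98) [heading=304, draw]
FD 19: (3.978,15.98) -> (14.603,0.228) [heading=304, draw]
Final: pos=(14.603,0.228), heading=304, 4 segment(s) drawn
Segments drawn: 4

Answer: 4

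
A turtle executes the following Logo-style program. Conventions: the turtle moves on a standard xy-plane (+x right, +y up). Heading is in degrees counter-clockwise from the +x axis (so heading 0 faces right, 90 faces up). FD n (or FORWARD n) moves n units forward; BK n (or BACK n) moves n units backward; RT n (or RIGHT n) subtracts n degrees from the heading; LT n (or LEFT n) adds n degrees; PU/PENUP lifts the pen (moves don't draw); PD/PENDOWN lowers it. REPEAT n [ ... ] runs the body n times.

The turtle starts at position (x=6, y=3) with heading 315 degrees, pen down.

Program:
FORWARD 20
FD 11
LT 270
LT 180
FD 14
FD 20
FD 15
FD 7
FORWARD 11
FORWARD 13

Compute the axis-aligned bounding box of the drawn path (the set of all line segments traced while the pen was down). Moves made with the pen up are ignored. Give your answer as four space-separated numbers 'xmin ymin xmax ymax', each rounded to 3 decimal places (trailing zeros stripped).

Executing turtle program step by step:
Start: pos=(6,3), heading=315, pen down
FD 20: (6,3) -> (20.142,-11.142) [heading=315, draw]
FD 11: (20.142,-11.142) -> (27.92,-18.92) [heading=315, draw]
LT 270: heading 315 -> 225
LT 180: heading 225 -> 45
FD 14: (27.92,-18.92) -> (37.82,-9.021) [heading=45, draw]
FD 20: (37.82,-9.021) -> (51.962,5.121) [heading=45, draw]
FD 15: (51.962,5.121) -> (62.569,15.728) [heading=45, draw]
FD 7: (62.569,15.728) -> (67.518,20.678) [heading=45, draw]
FD 11: (67.518,20.678) -> (75.296,28.456) [heading=45, draw]
FD 13: (75.296,28.456) -> (84.489,37.648) [heading=45, draw]
Final: pos=(84.489,37.648), heading=45, 8 segment(s) drawn

Segment endpoints: x in {6, 20.142, 27.92, 37.82, 51.962, 62.569, 67.518, 75.296, 84.489}, y in {-18.92, -11.142, -9.021, 3, 5.121, 15.728, 20.678, 28.456, 37.648}
xmin=6, ymin=-18.92, xmax=84.489, ymax=37.648

Answer: 6 -18.92 84.489 37.648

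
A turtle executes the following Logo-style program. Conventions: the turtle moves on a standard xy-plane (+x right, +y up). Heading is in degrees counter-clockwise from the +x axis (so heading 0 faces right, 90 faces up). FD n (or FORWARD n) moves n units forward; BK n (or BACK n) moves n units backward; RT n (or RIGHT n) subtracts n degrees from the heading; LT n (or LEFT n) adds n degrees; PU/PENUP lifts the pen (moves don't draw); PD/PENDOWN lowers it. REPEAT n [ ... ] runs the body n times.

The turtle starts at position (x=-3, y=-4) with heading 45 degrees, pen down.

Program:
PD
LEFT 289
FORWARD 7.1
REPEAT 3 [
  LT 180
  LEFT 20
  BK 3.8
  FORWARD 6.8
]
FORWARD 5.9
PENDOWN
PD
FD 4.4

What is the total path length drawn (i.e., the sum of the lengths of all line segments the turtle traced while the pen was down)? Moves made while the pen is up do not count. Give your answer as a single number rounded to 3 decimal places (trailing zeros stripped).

Executing turtle program step by step:
Start: pos=(-3,-4), heading=45, pen down
PD: pen down
LT 289: heading 45 -> 334
FD 7.1: (-3,-4) -> (3.381,-7.112) [heading=334, draw]
REPEAT 3 [
  -- iteration 1/3 --
  LT 180: heading 334 -> 154
  LT 20: heading 154 -> 174
  BK 3.8: (3.381,-7.112) -> (7.161,-7.51) [heading=174, draw]
  FD 6.8: (7.161,-7.51) -> (0.398,-6.799) [heading=174, draw]
  -- iteration 2/3 --
  LT 180: heading 174 -> 354
  LT 20: heading 354 -> 14
  BK 3.8: (0.398,-6.799) -> (-3.289,-7.718) [heading=14, draw]
  FD 6.8: (-3.289,-7.718) -> (3.309,-6.073) [heading=14, draw]
  -- iteration 3/3 --
  LT 180: heading 14 -> 194
  LT 20: heading 194 -> 214
  BK 3.8: (3.309,-6.073) -> (6.459,-3.948) [heading=214, draw]
  FD 6.8: (6.459,-3.948) -> (0.822,-7.751) [heading=214, draw]
]
FD 5.9: (0.822,-7.751) -> (-4.07,-11.05) [heading=214, draw]
PD: pen down
PD: pen down
FD 4.4: (-4.07,-11.05) -> (-7.717,-13.51) [heading=214, draw]
Final: pos=(-7.717,-13.51), heading=214, 9 segment(s) drawn

Segment lengths:
  seg 1: (-3,-4) -> (3.381,-7.112), length = 7.1
  seg 2: (3.381,-7.112) -> (7.161,-7.51), length = 3.8
  seg 3: (7.161,-7.51) -> (0.398,-6.799), length = 6.8
  seg 4: (0.398,-6.799) -> (-3.289,-7.718), length = 3.8
  seg 5: (-3.289,-7.718) -> (3.309,-6.073), length = 6.8
  seg 6: (3.309,-6.073) -> (6.459,-3.948), length = 3.8
  seg 7: (6.459,-3.948) -> (0.822,-7.751), length = 6.8
  seg 8: (0.822,-7.751) -> (-4.07,-11.05), length = 5.9
  seg 9: (-4.07,-11.05) -> (-7.717,-13.51), length = 4.4
Total = 49.2

Answer: 49.2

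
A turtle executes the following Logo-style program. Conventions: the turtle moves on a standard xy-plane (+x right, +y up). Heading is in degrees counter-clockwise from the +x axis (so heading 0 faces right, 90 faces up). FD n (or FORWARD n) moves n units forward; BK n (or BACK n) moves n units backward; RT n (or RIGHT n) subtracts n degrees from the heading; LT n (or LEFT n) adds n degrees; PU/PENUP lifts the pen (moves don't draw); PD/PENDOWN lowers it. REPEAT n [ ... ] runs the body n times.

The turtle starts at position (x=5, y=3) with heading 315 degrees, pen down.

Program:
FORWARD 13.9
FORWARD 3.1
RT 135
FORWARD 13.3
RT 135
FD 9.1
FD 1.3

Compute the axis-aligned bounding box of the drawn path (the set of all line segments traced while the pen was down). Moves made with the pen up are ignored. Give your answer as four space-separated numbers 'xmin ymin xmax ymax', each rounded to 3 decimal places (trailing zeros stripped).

Executing turtle program step by step:
Start: pos=(5,3), heading=315, pen down
FD 13.9: (5,3) -> (14.829,-6.829) [heading=315, draw]
FD 3.1: (14.829,-6.829) -> (17.021,-9.021) [heading=315, draw]
RT 135: heading 315 -> 180
FD 13.3: (17.021,-9.021) -> (3.721,-9.021) [heading=180, draw]
RT 135: heading 180 -> 45
FD 9.1: (3.721,-9.021) -> (10.155,-2.586) [heading=45, draw]
FD 1.3: (10.155,-2.586) -> (11.075,-1.667) [heading=45, draw]
Final: pos=(11.075,-1.667), heading=45, 5 segment(s) drawn

Segment endpoints: x in {3.721, 5, 10.155, 11.075, 14.829, 17.021}, y in {-9.021, -9.021, -6.829, -2.586, -1.667, 3}
xmin=3.721, ymin=-9.021, xmax=17.021, ymax=3

Answer: 3.721 -9.021 17.021 3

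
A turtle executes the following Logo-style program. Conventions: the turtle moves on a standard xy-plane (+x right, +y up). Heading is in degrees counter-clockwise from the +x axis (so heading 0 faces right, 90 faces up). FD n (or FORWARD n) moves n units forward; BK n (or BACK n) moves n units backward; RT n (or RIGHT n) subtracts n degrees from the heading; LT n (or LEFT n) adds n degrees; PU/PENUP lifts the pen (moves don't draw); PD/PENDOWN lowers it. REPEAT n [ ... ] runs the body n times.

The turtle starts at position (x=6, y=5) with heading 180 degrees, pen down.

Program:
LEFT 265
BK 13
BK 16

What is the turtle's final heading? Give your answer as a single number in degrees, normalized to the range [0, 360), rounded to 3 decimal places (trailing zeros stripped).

Answer: 85

Derivation:
Executing turtle program step by step:
Start: pos=(6,5), heading=180, pen down
LT 265: heading 180 -> 85
BK 13: (6,5) -> (4.867,-7.951) [heading=85, draw]
BK 16: (4.867,-7.951) -> (3.472,-23.89) [heading=85, draw]
Final: pos=(3.472,-23.89), heading=85, 2 segment(s) drawn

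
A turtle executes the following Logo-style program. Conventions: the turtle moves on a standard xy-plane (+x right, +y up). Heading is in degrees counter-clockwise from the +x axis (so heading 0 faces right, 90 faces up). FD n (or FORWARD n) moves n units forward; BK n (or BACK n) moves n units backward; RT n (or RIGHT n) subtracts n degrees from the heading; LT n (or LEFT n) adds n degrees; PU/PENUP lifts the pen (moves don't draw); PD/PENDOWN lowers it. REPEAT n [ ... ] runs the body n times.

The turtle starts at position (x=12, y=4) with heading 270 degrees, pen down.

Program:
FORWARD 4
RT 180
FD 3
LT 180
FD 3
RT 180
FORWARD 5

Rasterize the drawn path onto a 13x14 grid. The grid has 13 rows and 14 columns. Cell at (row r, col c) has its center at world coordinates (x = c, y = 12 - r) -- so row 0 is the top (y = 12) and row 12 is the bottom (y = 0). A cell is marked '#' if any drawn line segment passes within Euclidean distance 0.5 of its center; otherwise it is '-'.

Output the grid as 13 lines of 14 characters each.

Answer: --------------
--------------
--------------
--------------
--------------
--------------
--------------
------------#-
------------#-
------------#-
------------#-
------------#-
------------#-

Derivation:
Segment 0: (12,4) -> (12,0)
Segment 1: (12,0) -> (12,3)
Segment 2: (12,3) -> (12,0)
Segment 3: (12,0) -> (12,5)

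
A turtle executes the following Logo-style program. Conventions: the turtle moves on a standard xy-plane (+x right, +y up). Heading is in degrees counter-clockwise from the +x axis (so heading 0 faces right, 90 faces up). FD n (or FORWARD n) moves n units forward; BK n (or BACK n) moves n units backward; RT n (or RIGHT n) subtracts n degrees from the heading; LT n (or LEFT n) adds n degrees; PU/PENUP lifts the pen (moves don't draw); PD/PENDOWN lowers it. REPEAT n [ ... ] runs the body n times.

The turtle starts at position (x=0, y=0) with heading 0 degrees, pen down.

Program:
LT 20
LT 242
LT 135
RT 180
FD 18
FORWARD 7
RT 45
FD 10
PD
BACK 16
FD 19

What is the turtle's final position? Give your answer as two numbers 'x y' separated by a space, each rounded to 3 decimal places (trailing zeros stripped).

Answer: -32.839 -13.236

Derivation:
Executing turtle program step by step:
Start: pos=(0,0), heading=0, pen down
LT 20: heading 0 -> 20
LT 242: heading 20 -> 262
LT 135: heading 262 -> 37
RT 180: heading 37 -> 217
FD 18: (0,0) -> (-14.375,-10.833) [heading=217, draw]
FD 7: (-14.375,-10.833) -> (-19.966,-15.045) [heading=217, draw]
RT 45: heading 217 -> 172
FD 10: (-19.966,-15.045) -> (-29.869,-13.654) [heading=172, draw]
PD: pen down
BK 16: (-29.869,-13.654) -> (-14.024,-15.88) [heading=172, draw]
FD 19: (-14.024,-15.88) -> (-32.839,-13.236) [heading=172, draw]
Final: pos=(-32.839,-13.236), heading=172, 5 segment(s) drawn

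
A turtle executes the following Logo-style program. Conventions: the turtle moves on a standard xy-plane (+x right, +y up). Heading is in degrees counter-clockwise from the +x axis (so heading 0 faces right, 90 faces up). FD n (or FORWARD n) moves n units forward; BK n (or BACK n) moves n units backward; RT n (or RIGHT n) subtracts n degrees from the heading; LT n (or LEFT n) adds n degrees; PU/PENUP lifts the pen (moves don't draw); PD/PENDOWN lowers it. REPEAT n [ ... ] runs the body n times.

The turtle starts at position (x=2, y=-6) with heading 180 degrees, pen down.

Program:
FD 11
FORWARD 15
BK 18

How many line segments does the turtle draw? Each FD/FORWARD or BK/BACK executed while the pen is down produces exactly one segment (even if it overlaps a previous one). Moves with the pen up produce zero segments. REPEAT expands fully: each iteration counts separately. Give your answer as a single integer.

Answer: 3

Derivation:
Executing turtle program step by step:
Start: pos=(2,-6), heading=180, pen down
FD 11: (2,-6) -> (-9,-6) [heading=180, draw]
FD 15: (-9,-6) -> (-24,-6) [heading=180, draw]
BK 18: (-24,-6) -> (-6,-6) [heading=180, draw]
Final: pos=(-6,-6), heading=180, 3 segment(s) drawn
Segments drawn: 3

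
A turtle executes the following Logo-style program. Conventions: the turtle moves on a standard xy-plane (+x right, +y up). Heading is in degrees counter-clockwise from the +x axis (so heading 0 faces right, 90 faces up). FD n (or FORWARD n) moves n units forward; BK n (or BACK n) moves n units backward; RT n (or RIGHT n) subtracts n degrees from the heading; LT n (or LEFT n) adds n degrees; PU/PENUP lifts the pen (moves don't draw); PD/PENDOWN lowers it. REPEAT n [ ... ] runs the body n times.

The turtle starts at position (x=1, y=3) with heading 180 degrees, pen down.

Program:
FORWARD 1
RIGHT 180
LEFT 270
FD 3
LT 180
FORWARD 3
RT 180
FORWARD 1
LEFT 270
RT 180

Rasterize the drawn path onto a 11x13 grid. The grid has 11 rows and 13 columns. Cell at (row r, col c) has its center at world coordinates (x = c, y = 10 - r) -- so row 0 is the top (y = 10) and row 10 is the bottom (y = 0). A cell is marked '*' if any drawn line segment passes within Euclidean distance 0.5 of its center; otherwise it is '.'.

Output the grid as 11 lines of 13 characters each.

Segment 0: (1,3) -> (0,3)
Segment 1: (0,3) -> (-0,0)
Segment 2: (-0,0) -> (0,3)
Segment 3: (0,3) -> (0,2)

Answer: .............
.............
.............
.............
.............
.............
.............
**...........
*............
*............
*............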